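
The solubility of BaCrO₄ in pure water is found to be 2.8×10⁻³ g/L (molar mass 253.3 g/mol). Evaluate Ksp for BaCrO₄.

Ksp = 1.2×10⁻¹⁰

Molar solubility s = (2.8×10⁻³ g/L) / (253.3 g/mol) = 1.105×10⁻⁵ mol/L
BaCrO₄(s) ⇌ Ba²⁺(aq) + CrO₄²⁻(aq)
With molar solubility s: [Ba²⁺] = s, [CrO₄²⁻] = s.
Ksp = [Ba²⁺][CrO₄²⁻] = s · s = s^2
Ksp = (1.105×10⁻⁵)^2 = 1.2×10⁻¹⁰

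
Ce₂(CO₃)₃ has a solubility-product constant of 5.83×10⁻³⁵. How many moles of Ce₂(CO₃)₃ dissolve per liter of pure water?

Ce₂(CO₃)₃(s) ⇌ 2 Ce³⁺(aq) + 3 CO₃²⁻(aq)
Let s be the molar solubility. Then [Ce³⁺] = 2s and [CO₃²⁻] = 3s.
Ksp = [Ce³⁺]^2[CO₃²⁻]^3 = (2s)^2 · (3s)^3 = 108s^5
108s^5 = 5.83×10⁻³⁵  ⇒  s^5 = 5.40×10⁻³⁷
s = 5.58×10⁻⁸ mol L⁻¹

5.58×10⁻⁸ M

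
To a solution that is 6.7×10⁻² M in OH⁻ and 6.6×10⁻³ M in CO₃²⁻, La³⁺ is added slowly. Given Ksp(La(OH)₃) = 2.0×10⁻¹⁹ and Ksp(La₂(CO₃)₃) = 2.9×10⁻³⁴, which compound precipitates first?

Precipitation begins when Q = Ksp.
For La(OH)₃: [La³⁺] = (Ksp/[OH⁻]^3) = 6.6×10⁻¹⁶ M
For La₂(CO₃)₃: [La³⁺] = (Ksp/[CO₃²⁻]^3)^(1/2) = 3.2×10⁻¹⁴ M
The smaller threshold [La³⁺] is reached first, so La(OH)₃ precipitates first.

La(OH)₃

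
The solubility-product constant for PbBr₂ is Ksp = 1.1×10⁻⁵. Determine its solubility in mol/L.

PbBr₂(s) ⇌ Pb²⁺(aq) + 2 Br⁻(aq)
Call the molar solubility s, so that [Pb²⁺] = s and [Br⁻] = 2s.
Ksp = [Pb²⁺][Br⁻]^2 = s · (2s)^2 = 4s^3
4s^3 = 1.1×10⁻⁵  ⇒  s^3 = 2.8×10⁻⁶
s = (2.8×10⁻⁶)^(1/3) = 1.4×10⁻² mol L⁻¹

1.4×10⁻² M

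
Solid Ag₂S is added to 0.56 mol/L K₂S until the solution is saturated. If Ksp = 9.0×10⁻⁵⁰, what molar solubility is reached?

2.0×10⁻²⁵ M

Ag₂S(s) ⇌ 2 Ag⁺(aq) + S²⁻(aq)
The solution already contains S²⁻ at 0.56 mol/L. Let s be the molar solubility of Ag₂S.
[S²⁻] ≈ 0.56 mol/L (common ion dominates); [Ag⁺] = 2s.
Ksp = [Ag⁺]^2[S²⁻] = (2s)^2(0.56)
(2s)^2 = 9.0×10⁻⁵⁰ / (0.56) = 1.6×10⁻⁴⁹
s = 2.0×10⁻²⁵ mol/L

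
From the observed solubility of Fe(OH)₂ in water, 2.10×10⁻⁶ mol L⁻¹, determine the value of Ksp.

Ksp = 3.70×10⁻¹⁷

Fe(OH)₂(s) ⇌ Fe²⁺(aq) + 2 OH⁻(aq)
If s mol/L of Fe(OH)₂ dissolves, [Fe²⁺] = s and [OH⁻] = 2s.
Ksp = [Fe²⁺][OH⁻]^2 = s · (2s)^2 = 4s^3
Ksp = 4 × (2.10×10⁻⁶)^3 = 3.70×10⁻¹⁷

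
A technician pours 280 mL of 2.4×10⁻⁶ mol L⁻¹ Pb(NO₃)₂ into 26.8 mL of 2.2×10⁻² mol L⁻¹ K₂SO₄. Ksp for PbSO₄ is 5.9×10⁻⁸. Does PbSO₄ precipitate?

Total volume after mixing = 280 + 26.8 = 306.8 mL.
[Pb²⁺] = (2.4×10⁻⁶)(280)/306.8 = 2.2×10⁻⁶ mol L⁻¹
[SO₄²⁻] = (2.2×10⁻²)(26.8)/306.8 = 1.9×10⁻³ mol L⁻¹
Q = [Pb²⁺][SO₄²⁻] = 4.2×10⁻⁹
Q < Ksp (4.2×10⁻⁹ vs 5.9×10⁻⁸); the solution remains unsaturated and no precipitate forms.

No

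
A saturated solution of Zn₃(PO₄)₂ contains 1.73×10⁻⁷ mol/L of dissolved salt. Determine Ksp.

Ksp = 1.67×10⁻³²

Zn₃(PO₄)₂(s) ⇌ 3 Zn²⁺(aq) + 2 PO₄³⁻(aq)
Let s be the molar solubility. Then [Zn²⁺] = 3s and [PO₄³⁻] = 2s.
Ksp = [Zn²⁺]^3[PO₄³⁻]^2 = (3s)^3 · (2s)^2 = 108s^5
Ksp = 108 × (1.73×10⁻⁷)^5 = 1.67×10⁻³²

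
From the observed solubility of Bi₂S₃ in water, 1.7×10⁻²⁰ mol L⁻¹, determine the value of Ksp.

Bi₂S₃(s) ⇌ 2 Bi³⁺(aq) + 3 S²⁻(aq)
If s mol/L of Bi₂S₃ dissolves, [Bi³⁺] = 2s and [S²⁻] = 3s.
Ksp = [Bi³⁺]^2[S²⁻]^3 = (2s)^2 · (3s)^3 = 108s^5
Ksp = 108 × (1.7×10⁻²⁰)^5 = 1.5×10⁻⁹⁷

Ksp = 1.5×10⁻⁹⁷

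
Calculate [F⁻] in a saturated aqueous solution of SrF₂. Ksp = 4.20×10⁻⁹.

2.03×10⁻³ M

SrF₂(s) ⇌ Sr²⁺(aq) + 2 F⁻(aq)
For each mole of SrF₂ that dissolves per liter, [Sr²⁺] = s and [F⁻] = 2s; let s denote this solubility.
Ksp = [Sr²⁺][F⁻]^2 = s · (2s)^2 = 4s^3 = 4.20×10⁻⁹
s = 1.02×10⁻³ mol L⁻¹
[F⁻] = 2s = 2.03×10⁻³ mol L⁻¹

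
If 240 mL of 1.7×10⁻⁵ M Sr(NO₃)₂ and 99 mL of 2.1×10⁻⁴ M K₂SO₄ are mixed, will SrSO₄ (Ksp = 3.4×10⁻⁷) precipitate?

The combined volume is 339 mL.
[Sr²⁺] = (1.7×10⁻⁵)(240)/339 = 1.2×10⁻⁵ M
[SO₄²⁻] = (2.1×10⁻⁴)(99)/339 = 6.1×10⁻⁵ M
Q = [Sr²⁺][SO₄²⁻] = 7.4×10⁻¹⁰
Q = 7.4×10⁻¹⁰ < Ksp = 3.4×10⁻⁷, so the solution is unsaturated and no precipitate forms.

No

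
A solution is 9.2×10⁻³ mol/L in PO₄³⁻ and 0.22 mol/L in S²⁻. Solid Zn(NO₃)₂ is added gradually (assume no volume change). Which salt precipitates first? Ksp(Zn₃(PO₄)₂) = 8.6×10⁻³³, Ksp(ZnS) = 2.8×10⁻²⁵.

The threshold for precipitation is Q = Ksp.
For Zn₃(PO₄)₂: [Zn²⁺] = (Ksp/[PO₄³⁻]^2)^(1/3) = 4.7×10⁻¹⁰ mol/L
For ZnS: [Zn²⁺] = (Ksp/[S²⁻]) = 1.3×10⁻²⁴ mol/L
The smaller threshold [Zn²⁺] is reached first, so ZnS precipitates first.

ZnS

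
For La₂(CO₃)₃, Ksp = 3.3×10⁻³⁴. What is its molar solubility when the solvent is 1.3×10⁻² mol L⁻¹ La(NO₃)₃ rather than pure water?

La₂(CO₃)₃(s) ⇌ 2 La³⁺(aq) + 3 CO₃²⁻(aq)
Let s be the solubility of La₂(CO₃)₃ here. The common ion gives [La³⁺] ≈ 1.3×10⁻² mol L⁻¹, and [CO₃²⁻] = 3s.
Ksp = [La³⁺]^2[CO₃²⁻]^3 = (1.3×10⁻²)^2(3s)^3
(3s)^3 = 3.3×10⁻³⁴ / (1.3×10⁻²)^2 = 2.0×10⁻³⁰
s = 4.2×10⁻¹¹ mol L⁻¹

4.2×10⁻¹¹ M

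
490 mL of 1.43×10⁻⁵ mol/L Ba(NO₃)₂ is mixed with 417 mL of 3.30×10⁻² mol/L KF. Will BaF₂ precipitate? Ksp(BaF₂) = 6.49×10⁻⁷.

No

Total volume after mixing = 490 + 417 = 907 mL.
[Ba²⁺] = (1.43×10⁻⁵)(490)/907 = 7.73×10⁻⁶ mol/L
[F⁻] = (3.30×10⁻²)(417)/907 = 1.52×10⁻² mol/L
Q = [Ba²⁺][F⁻]^2 = 1.78×10⁻⁹
Since Q (1.78×10⁻⁹) is less than Ksp (6.49×10⁻⁷), no BaF₂ precipitates.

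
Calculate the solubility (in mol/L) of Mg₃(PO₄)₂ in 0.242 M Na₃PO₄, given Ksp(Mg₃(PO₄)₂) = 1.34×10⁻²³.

Mg₃(PO₄)₂(s) ⇌ 3 Mg²⁺(aq) + 2 PO₄³⁻(aq)
PO₄³⁻ is already present at 0.242 M. If s mol/L of Mg₃(PO₄)₂ dissolves, [Mg²⁺] = 3s while [PO₄³⁻] ≈ 0.242 M.
Ksp = [Mg²⁺]^3[PO₄³⁻]^2 = (3s)^3(0.242)^2
(3s)^3 = 1.34×10⁻²³ / (0.242)^2 = 2.29×10⁻²²
s = 2.04×10⁻⁸ M

2.04×10⁻⁸ M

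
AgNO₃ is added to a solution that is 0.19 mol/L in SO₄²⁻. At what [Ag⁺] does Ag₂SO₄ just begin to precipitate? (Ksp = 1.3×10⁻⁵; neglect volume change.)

8.3×10⁻³ M

The threshold for precipitation is Q = Ksp.
Ag₂SO₄(s) ⇌ 2 Ag⁺(aq) + SO₄²⁻(aq)
Ksp = [Ag⁺]^2[SO₄²⁻] = [Ag⁺]^2(0.19)
[Ag⁺]^2 = 1.3×10⁻⁵ / (0.19) = 6.8×10⁻⁵
[Ag⁺] = 8.3×10⁻³ mol/L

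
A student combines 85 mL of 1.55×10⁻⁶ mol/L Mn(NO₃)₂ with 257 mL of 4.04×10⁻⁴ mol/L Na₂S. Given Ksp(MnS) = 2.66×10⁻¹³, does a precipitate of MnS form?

Yes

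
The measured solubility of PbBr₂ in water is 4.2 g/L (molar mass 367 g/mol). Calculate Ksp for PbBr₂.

Ksp = 6.0×10⁻⁶

Molar solubility s = (4.2 g/L) / (367 g/mol) = 1.144×10⁻² mol/L
PbBr₂(s) ⇌ Pb²⁺(aq) + 2 Br⁻(aq)
With molar solubility s: [Pb²⁺] = s, [Br⁻] = 2s.
Ksp = [Pb²⁺][Br⁻]^2 = s · (2s)^2 = 4s^3
Ksp = 4 × (1.144×10⁻²)^3 = 6.0×10⁻⁶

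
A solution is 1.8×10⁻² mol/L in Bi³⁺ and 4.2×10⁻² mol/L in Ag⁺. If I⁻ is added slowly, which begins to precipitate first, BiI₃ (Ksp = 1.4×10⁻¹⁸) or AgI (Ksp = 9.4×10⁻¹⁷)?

Precipitation of each salt begins when its ion product equals Ksp.
For BiI₃: [I⁻] = (Ksp/[Bi³⁺])^(1/3) = 4.3×10⁻⁶ mol/L
For AgI: [I⁻] = (Ksp/[Ag⁺]) = 2.2×10⁻¹⁵ mol/L
AgI requires the lower [I⁻], so it precipitates first.

AgI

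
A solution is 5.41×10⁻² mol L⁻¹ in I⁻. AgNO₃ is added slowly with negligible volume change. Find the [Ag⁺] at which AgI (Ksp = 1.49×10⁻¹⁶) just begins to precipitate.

2.75×10⁻¹⁵ M

Precipitation begins when Q = Ksp.
AgI(s) ⇌ Ag⁺(aq) + I⁻(aq)
Ksp = [Ag⁺][I⁻] = [Ag⁺](5.41×10⁻²)
[Ag⁺] = 1.49×10⁻¹⁶ / (5.41×10⁻²) = 2.75×10⁻¹⁵
[Ag⁺] = 2.75×10⁻¹⁵ mol L⁻¹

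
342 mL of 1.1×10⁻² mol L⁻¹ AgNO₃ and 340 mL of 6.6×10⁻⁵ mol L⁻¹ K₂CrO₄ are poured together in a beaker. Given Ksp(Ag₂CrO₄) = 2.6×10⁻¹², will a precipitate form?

Yes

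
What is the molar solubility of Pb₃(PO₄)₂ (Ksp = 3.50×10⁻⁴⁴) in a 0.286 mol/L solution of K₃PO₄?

2.51×10⁻¹⁵ M

Pb₃(PO₄)₂(s) ⇌ 3 Pb²⁺(aq) + 2 PO₄³⁻(aq)
The solution already contains PO₄³⁻ at 0.286 mol/L. Let s be the molar solubility of Pb₃(PO₄)₂.
[PO₄³⁻] ≈ 0.286 mol/L (common ion dominates); [Pb²⁺] = 3s.
Ksp = [Pb²⁺]^3[PO₄³⁻]^2 = (3s)^3(0.286)^2
(3s)^3 = 3.50×10⁻⁴⁴ / (0.286)^2 = 4.28×10⁻⁴³
s = 2.51×10⁻¹⁵ mol/L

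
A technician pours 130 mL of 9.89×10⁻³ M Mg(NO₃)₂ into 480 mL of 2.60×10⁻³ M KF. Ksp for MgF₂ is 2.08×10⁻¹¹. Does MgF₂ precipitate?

Yes

The combined volume is 610 mL.
[Mg²⁺] = (9.89×10⁻³)(130)/610 = 2.11×10⁻³ M
[F⁻] = (2.60×10⁻³)(480)/610 = 2.05×10⁻³ M
Q = [Mg²⁺][F⁻]^2 = 8.82×10⁻⁹
Q = 8.82×10⁻⁹ > Ksp = 2.08×10⁻¹¹, so the solution is supersaturated and MgF₂ precipitates.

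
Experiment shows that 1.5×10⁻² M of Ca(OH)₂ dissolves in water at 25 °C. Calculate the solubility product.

Ksp = 1.4×10⁻⁵

Ca(OH)₂(s) ⇌ Ca²⁺(aq) + 2 OH⁻(aq)
If s mol/L of Ca(OH)₂ dissolves, [Ca²⁺] = s and [OH⁻] = 2s.
Ksp = [Ca²⁺][OH⁻]^2 = s · (2s)^2 = 4s^3
Ksp = 4 × (1.5×10⁻²)^3 = 1.4×10⁻⁵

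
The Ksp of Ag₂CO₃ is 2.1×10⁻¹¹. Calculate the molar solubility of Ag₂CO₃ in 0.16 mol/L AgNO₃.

8.2×10⁻¹⁰ M

Ag₂CO₃(s) ⇌ 2 Ag⁺(aq) + CO₃²⁻(aq)
With Ag⁺ already at 0.16 mol/L and s small, take [Ag⁺] ≈ 0.16 mol/L and [CO₃²⁻] = s.
Ksp = [Ag⁺]^2[CO₃²⁻] = (0.16)^2s
s = 2.1×10⁻¹¹ / (0.16)^2 = 8.2×10⁻¹⁰
s = 8.2×10⁻¹⁰ mol/L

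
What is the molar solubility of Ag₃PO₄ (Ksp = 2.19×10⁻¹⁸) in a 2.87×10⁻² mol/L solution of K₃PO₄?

Ag₃PO₄(s) ⇌ 3 Ag⁺(aq) + PO₄³⁻(aq)
Let s be the solubility of Ag₃PO₄ here. The common ion gives [PO₄³⁻] ≈ 2.87×10⁻² mol/L, and [Ag⁺] = 3s.
Ksp = [Ag⁺]^3[PO₄³⁻] = (3s)^3(2.87×10⁻²)
(3s)^3 = 2.19×10⁻¹⁸ / (2.87×10⁻²) = 7.63×10⁻¹⁷
s = 1.41×10⁻⁶ mol/L

1.41×10⁻⁶ M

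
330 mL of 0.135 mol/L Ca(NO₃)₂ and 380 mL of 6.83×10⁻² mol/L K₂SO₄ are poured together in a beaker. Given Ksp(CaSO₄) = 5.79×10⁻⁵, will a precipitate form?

Yes

After mixing, V = 330 mL + 380 mL = 710 mL.
[Ca²⁺] = (0.135)(330)/710 = 6.27×10⁻² mol/L
[SO₄²⁻] = (6.83×10⁻²)(380)/710 = 3.66×10⁻² mol/L
Q = [Ca²⁺][SO₄²⁻] = 2.29×10⁻³
Because Q > Ksp (2.29×10⁻³ vs 5.79×10⁻⁵), a precipitate of CaSO₄ forms.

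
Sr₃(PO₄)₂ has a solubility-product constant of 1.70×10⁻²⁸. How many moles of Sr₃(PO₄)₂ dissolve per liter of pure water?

1.09×10⁻⁶ M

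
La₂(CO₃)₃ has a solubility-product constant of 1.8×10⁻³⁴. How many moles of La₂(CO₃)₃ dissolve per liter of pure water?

7.0×10⁻⁸ M

La₂(CO₃)₃(s) ⇌ 2 La³⁺(aq) + 3 CO₃²⁻(aq)
For each mole of La₂(CO₃)₃ that dissolves per liter, [La³⁺] = 2s and [CO₃²⁻] = 3s; let s denote this solubility.
Ksp = [La³⁺]^2[CO₃²⁻]^3 = (2s)^2 · (3s)^3 = 108s^5
108s^5 = 1.8×10⁻³⁴  ⇒  s^5 = 1.7×10⁻³⁶
s = (1.7×10⁻³⁶)^(1/5) = 7.0×10⁻⁸ mol/L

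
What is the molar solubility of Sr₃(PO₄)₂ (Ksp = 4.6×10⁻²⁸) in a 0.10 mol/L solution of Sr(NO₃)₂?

Sr₃(PO₄)₂(s) ⇌ 3 Sr²⁺(aq) + 2 PO₄³⁻(aq)
The solution already contains Sr²⁺ at 0.10 mol/L. Let s be the molar solubility of Sr₃(PO₄)₂.
[Sr²⁺] ≈ 0.10 mol/L (common ion dominates); [PO₄³⁻] = 2s.
Ksp = [Sr²⁺]^3[PO₄³⁻]^2 = (0.10)^3(2s)^2
(2s)^2 = 4.6×10⁻²⁸ / (0.10)^3 = 4.6×10⁻²⁵
s = 3.4×10⁻¹³ mol/L

3.4×10⁻¹³ M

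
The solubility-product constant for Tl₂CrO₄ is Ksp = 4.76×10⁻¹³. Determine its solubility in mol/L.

4.92×10⁻⁵ M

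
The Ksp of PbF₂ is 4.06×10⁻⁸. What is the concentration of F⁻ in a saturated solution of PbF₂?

PbF₂(s) ⇌ Pb²⁺(aq) + 2 F⁻(aq)
Let s be the molar solubility. Then [Pb²⁺] = s and [F⁻] = 2s.
Ksp = [Pb²⁺][F⁻]^2 = s · (2s)^2 = 4s^3 = 4.06×10⁻⁸
s = 2.17×10⁻³ mol/L
[F⁻] = 2s = 4.33×10⁻³ mol/L

4.33×10⁻³ M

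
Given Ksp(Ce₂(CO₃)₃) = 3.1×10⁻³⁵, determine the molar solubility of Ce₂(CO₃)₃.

4.9×10⁻⁸ M

Ce₂(CO₃)₃(s) ⇌ 2 Ce³⁺(aq) + 3 CO₃²⁻(aq)
If s mol/L of Ce₂(CO₃)₃ dissolves, [Ce³⁺] = 2s and [CO₃²⁻] = 3s.
Ksp = [Ce³⁺]^2[CO₃²⁻]^3 = (2s)^2 · (3s)^3 = 108s^5
108s^5 = 3.1×10⁻³⁵  ⇒  s^5 = 2.9×10⁻³⁷
s = 4.9×10⁻⁸ mol/L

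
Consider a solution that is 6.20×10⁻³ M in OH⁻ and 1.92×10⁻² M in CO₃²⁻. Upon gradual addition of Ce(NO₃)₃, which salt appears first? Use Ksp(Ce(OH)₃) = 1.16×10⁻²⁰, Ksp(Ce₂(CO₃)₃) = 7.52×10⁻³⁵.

Precipitation begins when Q = Ksp.
For Ce(OH)₃: [Ce³⁺] = (Ksp/[OH⁻]^3) = 4.87×10⁻¹⁴ M
For Ce₂(CO₃)₃: [Ce³⁺] = (Ksp/[CO₃²⁻]^3)^(1/2) = 3.26×10⁻¹⁵ M
The smaller threshold [Ce³⁺] is reached first, so Ce₂(CO₃)₃ precipitates first.

Ce₂(CO₃)₃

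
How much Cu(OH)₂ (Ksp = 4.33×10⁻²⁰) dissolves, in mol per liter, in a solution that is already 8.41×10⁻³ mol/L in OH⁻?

Cu(OH)₂(s) ⇌ Cu²⁺(aq) + 2 OH⁻(aq)
Let s be the solubility of Cu(OH)₂ here. The common ion gives [OH⁻] ≈ 8.41×10⁻³ mol/L, and [Cu²⁺] = s.
Ksp = [Cu²⁺][OH⁻]^2 = s(8.41×10⁻³)^2
s = 4.33×10⁻²⁰ / (8.41×10⁻³)^2 = 6.12×10⁻¹⁶
s = 6.12×10⁻¹⁶ mol/L

6.12×10⁻¹⁶ M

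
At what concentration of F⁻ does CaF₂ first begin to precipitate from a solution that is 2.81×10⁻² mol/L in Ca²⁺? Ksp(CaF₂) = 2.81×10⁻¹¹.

Precipitation begins when Q = Ksp.
CaF₂(s) ⇌ Ca²⁺(aq) + 2 F⁻(aq)
Ksp = [Ca²⁺][F⁻]^2 = [F⁻]^2(2.81×10⁻²)
[F⁻]^2 = 2.81×10⁻¹¹ / (2.81×10⁻²) = 1.00×10⁻⁹
[F⁻] = 3.16×10⁻⁵ mol/L

3.16×10⁻⁵ M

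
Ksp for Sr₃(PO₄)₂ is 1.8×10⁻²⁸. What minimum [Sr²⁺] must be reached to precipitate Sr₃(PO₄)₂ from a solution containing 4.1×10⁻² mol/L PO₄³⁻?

4.7×10⁻⁹ M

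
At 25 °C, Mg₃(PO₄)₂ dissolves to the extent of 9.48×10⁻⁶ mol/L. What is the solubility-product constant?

Mg₃(PO₄)₂(s) ⇌ 3 Mg²⁺(aq) + 2 PO₄³⁻(aq)
Call the molar solubility s, so that [Mg²⁺] = 3s and [PO₄³⁻] = 2s.
Ksp = [Mg²⁺]^3[PO₄³⁻]^2 = (3s)^3 · (2s)^2 = 108s^5
Ksp = 108 × (9.48×10⁻⁶)^5 = 8.27×10⁻²⁴

Ksp = 8.27×10⁻²⁴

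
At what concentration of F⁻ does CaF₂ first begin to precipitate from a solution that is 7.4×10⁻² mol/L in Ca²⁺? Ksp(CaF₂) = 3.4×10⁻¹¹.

2.1×10⁻⁵ M

Precipitation of each salt begins when its ion product equals Ksp.
CaF₂(s) ⇌ Ca²⁺(aq) + 2 F⁻(aq)
Ksp = [Ca²⁺][F⁻]^2 = [F⁻]^2(7.4×10⁻²)
[F⁻]^2 = 3.4×10⁻¹¹ / (7.4×10⁻²) = 4.6×10⁻¹⁰
[F⁻] = 2.1×10⁻⁵ mol/L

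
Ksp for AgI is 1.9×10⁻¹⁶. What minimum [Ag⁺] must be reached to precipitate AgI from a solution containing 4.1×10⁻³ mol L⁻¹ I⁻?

Each salt precipitates once Q = Ksp for that salt.
AgI(s) ⇌ Ag⁺(aq) + I⁻(aq)
Ksp = [Ag⁺][I⁻] = [Ag⁺](4.1×10⁻³)
[Ag⁺] = 1.9×10⁻¹⁶ / (4.1×10⁻³) = 4.6×10⁻¹⁴
[Ag⁺] = 4.6×10⁻¹⁴ mol L⁻¹

4.6×10⁻¹⁴ M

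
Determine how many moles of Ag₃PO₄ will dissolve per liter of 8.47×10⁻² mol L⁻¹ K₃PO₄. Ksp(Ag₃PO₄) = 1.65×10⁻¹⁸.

8.97×10⁻⁷ M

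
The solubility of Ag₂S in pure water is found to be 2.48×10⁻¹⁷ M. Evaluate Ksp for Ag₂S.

Ksp = 6.10×10⁻⁵⁰

Ag₂S(s) ⇌ 2 Ag⁺(aq) + S²⁻(aq)
For each mole of Ag₂S that dissolves per liter, [Ag⁺] = 2s and [S²⁻] = s; let s denote this solubility.
Ksp = [Ag⁺]^2[S²⁻] = (2s)^2 · s = 4s^3
Ksp = 4 × (2.48×10⁻¹⁷)^3 = 6.10×10⁻⁵⁰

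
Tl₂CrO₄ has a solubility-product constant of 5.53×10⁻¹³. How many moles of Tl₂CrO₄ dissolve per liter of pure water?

Tl₂CrO₄(s) ⇌ 2 Tl⁺(aq) + CrO₄²⁻(aq)
Let s be the molar solubility. Then [Tl⁺] = 2s and [CrO₄²⁻] = s.
Ksp = [Tl⁺]^2[CrO₄²⁻] = (2s)^2 · s = 4s^3
4s^3 = 5.53×10⁻¹³  ⇒  s^3 = 1.38×10⁻¹³
s = (1.38×10⁻¹³)^(1/3) = 5.17×10⁻⁵ mol/L

5.17×10⁻⁵ M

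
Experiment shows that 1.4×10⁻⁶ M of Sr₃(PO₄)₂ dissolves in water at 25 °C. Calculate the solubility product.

Sr₃(PO₄)₂(s) ⇌ 3 Sr²⁺(aq) + 2 PO₄³⁻(aq)
Let s be the molar solubility. Then [Sr²⁺] = 3s and [PO₄³⁻] = 2s.
Ksp = [Sr²⁺]^3[PO₄³⁻]^2 = (3s)^3 · (2s)^2 = 108s^5
Ksp = 108 × (1.4×10⁻⁶)^5 = 5.8×10⁻²⁸

Ksp = 5.8×10⁻²⁸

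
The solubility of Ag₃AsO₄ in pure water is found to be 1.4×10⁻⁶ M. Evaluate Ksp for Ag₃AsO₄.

Ag₃AsO₄(s) ⇌ 3 Ag⁺(aq) + AsO₄³⁻(aq)
If s mol/L of Ag₃AsO₄ dissolves, [Ag⁺] = 3s and [AsO₄³⁻] = s.
Ksp = [Ag⁺]^3[AsO₄³⁻] = (3s)^3 · s = 27s^4
Ksp = 27 × (1.4×10⁻⁶)^4 = 1.0×10⁻²²

Ksp = 1.0×10⁻²²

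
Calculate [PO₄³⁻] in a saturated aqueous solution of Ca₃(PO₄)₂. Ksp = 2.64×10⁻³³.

2.39×10⁻⁷ M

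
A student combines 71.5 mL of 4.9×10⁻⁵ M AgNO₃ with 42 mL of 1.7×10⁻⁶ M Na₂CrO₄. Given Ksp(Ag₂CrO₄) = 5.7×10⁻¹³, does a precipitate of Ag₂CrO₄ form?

Total volume after mixing = 71.5 + 42 = 113.5 mL.
[Ag⁺] = (4.9×10⁻⁵)(71.5)/113.5 = 3.1×10⁻⁵ M
[CrO₄²⁻] = (1.7×10⁻⁶)(42)/113.5 = 6.3×10⁻⁷ M
Q = [Ag⁺]^2[CrO₄²⁻] = 6.0×10⁻¹⁶
Since Q (6.0×10⁻¹⁶) is less than Ksp (5.7×10⁻¹³), no Ag₂CrO₄ precipitates.

No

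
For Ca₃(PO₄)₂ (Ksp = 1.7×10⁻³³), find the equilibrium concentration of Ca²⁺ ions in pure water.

Ca₃(PO₄)₂(s) ⇌ 3 Ca²⁺(aq) + 2 PO₄³⁻(aq)
Call the molar solubility s, so that [Ca²⁺] = 3s and [PO₄³⁻] = 2s.
Ksp = [Ca²⁺]^3[PO₄³⁻]^2 = (3s)^3 · (2s)^2 = 108s^5 = 1.7×10⁻³³
s = 1.1×10⁻⁷ mol/L
[Ca²⁺] = 3s = 3.3×10⁻⁷ mol/L

3.3×10⁻⁷ M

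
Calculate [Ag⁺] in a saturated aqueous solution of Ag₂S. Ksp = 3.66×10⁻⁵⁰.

4.18×10⁻¹⁷ M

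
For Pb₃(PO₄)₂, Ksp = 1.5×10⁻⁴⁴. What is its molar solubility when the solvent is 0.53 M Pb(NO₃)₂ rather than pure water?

1.6×10⁻²² M

Pb₃(PO₄)₂(s) ⇌ 3 Pb²⁺(aq) + 2 PO₄³⁻(aq)
The solution already contains Pb²⁺ at 0.53 M. Let s be the molar solubility of Pb₃(PO₄)₂.
[Pb²⁺] ≈ 0.53 M (common ion dominates); [PO₄³⁻] = 2s.
Ksp = [Pb²⁺]^3[PO₄³⁻]^2 = (0.53)^3(2s)^2
(2s)^2 = 1.5×10⁻⁴⁴ / (0.53)^3 = 1.0×10⁻⁴³
s = 1.6×10⁻²² M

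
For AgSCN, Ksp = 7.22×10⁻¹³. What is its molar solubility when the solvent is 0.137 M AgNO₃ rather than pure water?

AgSCN(s) ⇌ Ag⁺(aq) + SCN⁻(aq)
Ag⁺ is already present at 0.137 M. If s mol/L of AgSCN dissolves, [SCN⁻] = s while [Ag⁺] ≈ 0.137 M.
Ksp = [Ag⁺][SCN⁻] = (0.137)s
s = 7.22×10⁻¹³ / (0.137) = 5.27×10⁻¹²
s = 5.27×10⁻¹² M

5.27×10⁻¹² M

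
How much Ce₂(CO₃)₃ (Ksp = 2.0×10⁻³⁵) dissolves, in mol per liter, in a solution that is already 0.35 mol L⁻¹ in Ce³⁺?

Ce₂(CO₃)₃(s) ⇌ 2 Ce³⁺(aq) + 3 CO₃²⁻(aq)
Let s be the solubility of Ce₂(CO₃)₃ here. The common ion gives [Ce³⁺] ≈ 0.35 mol L⁻¹, and [CO₃²⁻] = 3s.
Ksp = [Ce³⁺]^2[CO₃²⁻]^3 = (0.35)^2(3s)^3
(3s)^3 = 2.0×10⁻³⁵ / (0.35)^2 = 1.6×10⁻³⁴
s = 1.8×10⁻¹² mol L⁻¹

1.8×10⁻¹² M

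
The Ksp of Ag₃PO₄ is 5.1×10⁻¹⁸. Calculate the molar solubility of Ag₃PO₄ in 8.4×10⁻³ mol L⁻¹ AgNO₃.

8.6×10⁻¹² M

Ag₃PO₄(s) ⇌ 3 Ag⁺(aq) + PO₄³⁻(aq)
The solution already contains Ag⁺ at 8.4×10⁻³ mol L⁻¹. Let s be the molar solubility of Ag₃PO₄.
[Ag⁺] ≈ 8.4×10⁻³ mol L⁻¹ (common ion dominates); [PO₄³⁻] = s.
Ksp = [Ag⁺]^3[PO₄³⁻] = (8.4×10⁻³)^3s
s = 5.1×10⁻¹⁸ / (8.4×10⁻³)^3 = 8.6×10⁻¹²
s = 8.6×10⁻¹² mol L⁻¹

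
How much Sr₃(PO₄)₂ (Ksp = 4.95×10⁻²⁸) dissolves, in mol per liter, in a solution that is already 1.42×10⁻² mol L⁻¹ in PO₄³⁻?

4.50×10⁻⁹ M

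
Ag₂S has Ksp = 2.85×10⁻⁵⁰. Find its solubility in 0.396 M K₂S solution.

1.34×10⁻²⁵ M

Ag₂S(s) ⇌ 2 Ag⁺(aq) + S²⁻(aq)
S²⁻ is already present at 0.396 M. If s mol/L of Ag₂S dissolves, [Ag⁺] = 2s while [S²⁻] ≈ 0.396 M.
Ksp = [Ag⁺]^2[S²⁻] = (2s)^2(0.396)
(2s)^2 = 2.85×10⁻⁵⁰ / (0.396) = 7.20×10⁻⁵⁰
s = 1.34×10⁻²⁵ M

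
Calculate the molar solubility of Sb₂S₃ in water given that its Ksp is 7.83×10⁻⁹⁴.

9.38×10⁻²⁰ M

Sb₂S₃(s) ⇌ 2 Sb³⁺(aq) + 3 S²⁻(aq)
If s mol/L of Sb₂S₃ dissolves, [Sb³⁺] = 2s and [S²⁻] = 3s.
Ksp = [Sb³⁺]^2[S²⁻]^3 = (2s)^2 · (3s)^3 = 108s^5
108s^5 = 7.83×10⁻⁹⁴  ⇒  s^5 = 7.25×10⁻⁹⁶
s = 9.38×10⁻²⁰ mol/L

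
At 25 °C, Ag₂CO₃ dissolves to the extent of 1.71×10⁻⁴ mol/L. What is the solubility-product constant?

Ksp = 2.00×10⁻¹¹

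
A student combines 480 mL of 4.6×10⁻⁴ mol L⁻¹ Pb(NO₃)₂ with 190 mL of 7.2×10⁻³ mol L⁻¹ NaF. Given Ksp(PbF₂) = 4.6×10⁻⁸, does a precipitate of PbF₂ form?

No

The combined volume is 670 mL.
[Pb²⁺] = (4.6×10⁻⁴)(480)/670 = 3.3×10⁻⁴ mol L⁻¹
[F⁻] = (7.2×10⁻³)(190)/670 = 2.0×10⁻³ mol L⁻¹
Q = [Pb²⁺][F⁻]^2 = 1.4×10⁻⁹
Since Q (1.4×10⁻⁹) is less than Ksp (4.6×10⁻⁸), no PbF₂ precipitates.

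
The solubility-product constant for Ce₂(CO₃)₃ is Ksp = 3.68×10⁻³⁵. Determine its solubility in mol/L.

Ce₂(CO₃)₃(s) ⇌ 2 Ce³⁺(aq) + 3 CO₃²⁻(aq)
Call the molar solubility s, so that [Ce³⁺] = 2s and [CO₃²⁻] = 3s.
Ksp = [Ce³⁺]^2[CO₃²⁻]^3 = (2s)^2 · (3s)^3 = 108s^5
108s^5 = 3.68×10⁻³⁵  ⇒  s^5 = 3.41×10⁻³⁷
s = 5.09×10⁻⁸ M

5.09×10⁻⁸ M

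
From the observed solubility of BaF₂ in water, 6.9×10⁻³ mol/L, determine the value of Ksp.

Ksp = 1.3×10⁻⁶

BaF₂(s) ⇌ Ba²⁺(aq) + 2 F⁻(aq)
With molar solubility s: [Ba²⁺] = s, [F⁻] = 2s.
Ksp = [Ba²⁺][F⁻]^2 = s · (2s)^2 = 4s^3
Ksp = 4 × (6.9×10⁻³)^3 = 1.3×10⁻⁶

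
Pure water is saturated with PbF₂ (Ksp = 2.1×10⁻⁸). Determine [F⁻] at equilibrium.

3.5×10⁻³ M

PbF₂(s) ⇌ Pb²⁺(aq) + 2 F⁻(aq)
For each mole of PbF₂ that dissolves per liter, [Pb²⁺] = s and [F⁻] = 2s; let s denote this solubility.
Ksp = [Pb²⁺][F⁻]^2 = s · (2s)^2 = 4s^3 = 2.1×10⁻⁸
s = 1.7×10⁻³ mol L⁻¹
[F⁻] = 2s = 3.5×10⁻³ mol L⁻¹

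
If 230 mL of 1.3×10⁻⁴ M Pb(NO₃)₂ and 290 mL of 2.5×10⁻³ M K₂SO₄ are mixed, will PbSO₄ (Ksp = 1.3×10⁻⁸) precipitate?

Yes

Total volume after mixing = 230 + 290 = 520 mL.
[Pb²⁺] = (1.3×10⁻⁴)(230)/520 = 5.8×10⁻⁵ M
[SO₄²⁻] = (2.5×10⁻³)(290)/520 = 1.4×10⁻³ M
Q = [Pb²⁺][SO₄²⁻] = 8.0×10⁻⁸
Because Q > Ksp (8.0×10⁻⁸ vs 1.3×10⁻⁸), a precipitate of PbSO₄ forms.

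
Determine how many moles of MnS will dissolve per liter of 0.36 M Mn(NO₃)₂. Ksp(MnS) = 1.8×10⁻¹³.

5.0×10⁻¹³ M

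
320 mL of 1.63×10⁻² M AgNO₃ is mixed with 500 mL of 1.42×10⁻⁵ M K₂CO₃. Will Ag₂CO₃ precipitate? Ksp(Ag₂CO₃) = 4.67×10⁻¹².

Yes

The combined volume is 820 mL.
[Ag⁺] = (1.63×10⁻²)(320)/820 = 6.36×10⁻³ M
[CO₃²⁻] = (1.42×10⁻⁵)(500)/820 = 8.66×10⁻⁶ M
Q = [Ag⁺]^2[CO₃²⁻] = 3.50×10⁻¹⁰
Since Q (3.50×10⁻¹⁰) exceeds Ksp (4.67×10⁻¹²), Ag₂CO₃ will precipitate.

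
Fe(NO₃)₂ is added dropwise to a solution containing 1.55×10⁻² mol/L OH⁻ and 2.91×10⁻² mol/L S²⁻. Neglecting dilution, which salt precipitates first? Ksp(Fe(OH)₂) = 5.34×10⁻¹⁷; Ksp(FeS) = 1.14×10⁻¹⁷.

Precipitation of each salt begins when its ion product equals Ksp.
For Fe(OH)₂: [Fe²⁺] = (Ksp/[OH⁻]^2) = 2.22×10⁻¹³ mol/L
For FeS: [Fe²⁺] = (Ksp/[S²⁻]) = 3.92×10⁻¹⁶ mol/L
The smaller threshold [Fe²⁺] is reached first, so FeS precipitates first.

FeS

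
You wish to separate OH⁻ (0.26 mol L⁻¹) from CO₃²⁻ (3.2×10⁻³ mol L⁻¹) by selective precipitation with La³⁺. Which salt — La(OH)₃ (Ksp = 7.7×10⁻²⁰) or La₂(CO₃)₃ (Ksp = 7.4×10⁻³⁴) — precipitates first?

La(OH)₃

Precipitation of each salt begins when its ion product equals Ksp.
For La(OH)₃: [La³⁺] = (Ksp/[OH⁻]^3) = 4.4×10⁻¹⁸ mol L⁻¹
For La₂(CO₃)₃: [La³⁺] = (Ksp/[CO₃²⁻]^3)^(1/2) = 1.5×10⁻¹³ mol L⁻¹
Since La(OH)₃ needs less La³⁺ to reach saturation, it precipitates first.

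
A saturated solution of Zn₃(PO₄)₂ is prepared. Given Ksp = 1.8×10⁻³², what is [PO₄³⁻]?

3.5×10⁻⁷ M

Zn₃(PO₄)₂(s) ⇌ 3 Zn²⁺(aq) + 2 PO₄³⁻(aq)
With molar solubility s: [Zn²⁺] = 3s, [PO₄³⁻] = 2s.
Ksp = [Zn²⁺]^3[PO₄³⁻]^2 = (3s)^3 · (2s)^2 = 108s^5 = 1.8×10⁻³²
s = 1.8×10⁻⁷ mol L⁻¹
[PO₄³⁻] = 2s = 3.5×10⁻⁷ mol L⁻¹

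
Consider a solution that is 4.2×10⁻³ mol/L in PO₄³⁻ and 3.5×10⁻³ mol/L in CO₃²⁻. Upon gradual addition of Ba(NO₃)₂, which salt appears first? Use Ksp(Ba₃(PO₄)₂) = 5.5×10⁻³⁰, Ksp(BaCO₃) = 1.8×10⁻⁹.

The threshold for precipitation is Q = Ksp.
For Ba₃(PO₄)₂: [Ba²⁺] = (Ksp/[PO₄³⁻]^2)^(1/3) = 6.8×10⁻⁹ mol/L
For BaCO₃: [Ba²⁺] = (Ksp/[CO₃²⁻]) = 5.1×10⁻⁷ mol/L
The smaller threshold [Ba²⁺] is reached first, so Ba₃(PO₄)₂ precipitates first.

Ba₃(PO₄)₂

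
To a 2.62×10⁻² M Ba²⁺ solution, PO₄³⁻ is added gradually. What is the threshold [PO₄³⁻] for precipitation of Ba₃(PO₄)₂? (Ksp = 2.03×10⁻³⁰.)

3.36×10⁻¹³ M

Precipitation begins when Q = Ksp.
Ba₃(PO₄)₂(s) ⇌ 3 Ba²⁺(aq) + 2 PO₄³⁻(aq)
Ksp = [Ba²⁺]^3[PO₄³⁻]^2 = [PO₄³⁻]^2(2.62×10⁻²)^3
[PO₄³⁻]^2 = 2.03×10⁻³⁰ / (2.62×10⁻²)^3 = 1.13×10⁻²⁵
[PO₄³⁻] = 3.36×10⁻¹³ M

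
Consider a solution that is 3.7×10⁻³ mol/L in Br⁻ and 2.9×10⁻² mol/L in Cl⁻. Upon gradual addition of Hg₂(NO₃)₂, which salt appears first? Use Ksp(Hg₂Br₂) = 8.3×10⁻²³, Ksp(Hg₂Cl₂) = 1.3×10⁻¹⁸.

Hg₂Br₂

A salt starts to precipitate once the ion product Q reaches its Ksp.
For Hg₂Br₂: [Hg₂²⁺] = (Ksp/[Br⁻]^2) = 6.1×10⁻¹⁸ mol/L
For Hg₂Cl₂: [Hg₂²⁺] = (Ksp/[Cl⁻]^2) = 1.5×10⁻¹⁵ mol/L
The smaller threshold [Hg₂²⁺] is reached first, so Hg₂Br₂ precipitates first.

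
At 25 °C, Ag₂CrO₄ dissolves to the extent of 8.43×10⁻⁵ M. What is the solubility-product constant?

Ag₂CrO₄(s) ⇌ 2 Ag⁺(aq) + CrO₄²⁻(aq)
With molar solubility s: [Ag⁺] = 2s, [CrO₄²⁻] = s.
Ksp = [Ag⁺]^2[CrO₄²⁻] = (2s)^2 · s = 4s^3
Ksp = 4 × (8.43×10⁻⁵)^3 = 2.40×10⁻¹²

Ksp = 2.40×10⁻¹²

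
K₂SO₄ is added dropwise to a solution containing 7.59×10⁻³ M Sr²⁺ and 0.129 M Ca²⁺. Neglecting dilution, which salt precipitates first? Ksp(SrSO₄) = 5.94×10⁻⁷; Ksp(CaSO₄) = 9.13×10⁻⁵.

Precipitation of each salt begins when its ion product equals Ksp.
For SrSO₄: [SO₄²⁻] = (Ksp/[Sr²⁺]) = 7.83×10⁻⁵ M
For CaSO₄: [SO₄²⁻] = (Ksp/[Ca²⁺]) = 7.08×10⁻⁴ M
SrSO₄ requires the lower [SO₄²⁻], so it precipitates first.

SrSO₄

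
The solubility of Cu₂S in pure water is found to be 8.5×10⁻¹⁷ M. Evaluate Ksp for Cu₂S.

Ksp = 2.5×10⁻⁴⁸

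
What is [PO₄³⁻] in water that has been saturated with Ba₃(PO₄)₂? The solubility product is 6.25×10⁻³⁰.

1.13×10⁻⁶ M

Ba₃(PO₄)₂(s) ⇌ 3 Ba²⁺(aq) + 2 PO₄³⁻(aq)
For each mole of Ba₃(PO₄)₂ that dissolves per liter, [Ba²⁺] = 3s and [PO₄³⁻] = 2s; let s denote this solubility.
Ksp = [Ba²⁺]^3[PO₄³⁻]^2 = (3s)^3 · (2s)^2 = 108s^5 = 6.25×10⁻³⁰
s = 5.66×10⁻⁷ mol/L
[PO₄³⁻] = 2s = 1.13×10⁻⁶ mol/L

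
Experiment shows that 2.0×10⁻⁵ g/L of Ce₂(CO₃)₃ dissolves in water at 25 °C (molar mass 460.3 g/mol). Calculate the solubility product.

Ksp = 1.7×10⁻³⁵

Convert to molarity: s = 2.0×10⁻⁵ / 460.3 = 4.345×10⁻⁸ mol/L
Ce₂(CO₃)₃(s) ⇌ 2 Ce³⁺(aq) + 3 CO₃²⁻(aq)
Call the molar solubility s, so that [Ce³⁺] = 2s and [CO₃²⁻] = 3s.
Ksp = [Ce³⁺]^2[CO₃²⁻]^3 = (2s)^2 · (3s)^3 = 108s^5
Ksp = 108 × (4.345×10⁻⁸)^5 = 1.7×10⁻³⁵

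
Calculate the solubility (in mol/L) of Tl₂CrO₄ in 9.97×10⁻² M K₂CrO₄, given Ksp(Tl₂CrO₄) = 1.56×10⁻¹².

Tl₂CrO₄(s) ⇌ 2 Tl⁺(aq) + CrO₄²⁻(aq)
With CrO₄²⁻ already at 9.97×10⁻² M and s small, take [CrO₄²⁻] ≈ 9.97×10⁻² M and [Tl⁺] = 2s.
Ksp = [Tl⁺]^2[CrO₄²⁻] = (2s)^2(9.97×10⁻²)
(2s)^2 = 1.56×10⁻¹² / (9.97×10⁻²) = 1.56×10⁻¹¹
s = 1.98×10⁻⁶ M

1.98×10⁻⁶ M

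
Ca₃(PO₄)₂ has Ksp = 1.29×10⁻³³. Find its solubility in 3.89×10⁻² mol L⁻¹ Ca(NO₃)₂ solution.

2.34×10⁻¹⁵ M

Ca₃(PO₄)₂(s) ⇌ 3 Ca²⁺(aq) + 2 PO₄³⁻(aq)
With Ca²⁺ already at 3.89×10⁻² mol L⁻¹ and s small, take [Ca²⁺] ≈ 3.89×10⁻² mol L⁻¹ and [PO₄³⁻] = 2s.
Ksp = [Ca²⁺]^3[PO₄³⁻]^2 = (3.89×10⁻²)^3(2s)^2
(2s)^2 = 1.29×10⁻³³ / (3.89×10⁻²)^3 = 2.19×10⁻²⁹
s = 2.34×10⁻¹⁵ mol L⁻¹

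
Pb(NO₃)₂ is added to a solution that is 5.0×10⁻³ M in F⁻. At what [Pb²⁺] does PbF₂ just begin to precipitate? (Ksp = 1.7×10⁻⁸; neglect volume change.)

The threshold for precipitation is Q = Ksp.
PbF₂(s) ⇌ Pb²⁺(aq) + 2 F⁻(aq)
Ksp = [Pb²⁺][F⁻]^2 = [Pb²⁺](5.0×10⁻³)^2
[Pb²⁺] = 1.7×10⁻⁸ / (5.0×10⁻³)^2 = 6.8×10⁻⁴
[Pb²⁺] = 6.8×10⁻⁴ M

6.8×10⁻⁴ M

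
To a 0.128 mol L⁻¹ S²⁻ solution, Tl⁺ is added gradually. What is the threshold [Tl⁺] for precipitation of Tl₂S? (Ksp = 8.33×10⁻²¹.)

Precipitation begins when Q = Ksp.
Tl₂S(s) ⇌ 2 Tl⁺(aq) + S²⁻(aq)
Ksp = [Tl⁺]^2[S²⁻] = [Tl⁺]^2(0.128)
[Tl⁺]^2 = 8.33×10⁻²¹ / (0.128) = 6.51×10⁻²⁰
[Tl⁺] = 2.55×10⁻¹⁰ mol L⁻¹

2.55×10⁻¹⁰ M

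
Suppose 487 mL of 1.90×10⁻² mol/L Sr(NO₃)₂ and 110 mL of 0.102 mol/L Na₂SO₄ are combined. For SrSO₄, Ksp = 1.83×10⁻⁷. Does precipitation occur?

Yes

Total volume after mixing = 487 + 110 = 597 mL.
[Sr²⁺] = (1.90×10⁻²)(487)/597 = 1.55×10⁻² mol/L
[SO₄²⁻] = (0.102)(110)/597 = 1.88×10⁻² mol/L
Q = [Sr²⁺][SO₄²⁻] = 2.91×10⁻⁴
Since Q (2.91×10⁻⁴) exceeds Ksp (1.83×10⁻⁷), SrSO₄ will precipitate.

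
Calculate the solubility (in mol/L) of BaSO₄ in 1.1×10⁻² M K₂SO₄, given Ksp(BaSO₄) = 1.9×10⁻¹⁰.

BaSO₄(s) ⇌ Ba²⁺(aq) + SO₄²⁻(aq)
The solution already contains SO₄²⁻ at 1.1×10⁻² M. Let s be the molar solubility of BaSO₄.
[SO₄²⁻] ≈ 1.1×10⁻² M (common ion dominates); [Ba²⁺] = s.
Ksp = [Ba²⁺][SO₄²⁻] = s(1.1×10⁻²)
s = 1.9×10⁻¹⁰ / (1.1×10⁻²) = 1.7×10⁻⁸
s = 1.7×10⁻⁸ M

1.7×10⁻⁸ M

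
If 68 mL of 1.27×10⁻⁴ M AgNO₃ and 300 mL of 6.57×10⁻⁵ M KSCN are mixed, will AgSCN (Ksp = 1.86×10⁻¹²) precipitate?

Yes

The combined volume is 368 mL.
[Ag⁺] = (1.27×10⁻⁴)(68)/368 = 2.35×10⁻⁵ M
[SCN⁻] = (6.57×10⁻⁵)(300)/368 = 5.36×10⁻⁵ M
Q = [Ag⁺][SCN⁻] = 1.26×10⁻⁹
Since Q (1.26×10⁻⁹) exceeds Ksp (1.86×10⁻¹²), AgSCN will precipitate.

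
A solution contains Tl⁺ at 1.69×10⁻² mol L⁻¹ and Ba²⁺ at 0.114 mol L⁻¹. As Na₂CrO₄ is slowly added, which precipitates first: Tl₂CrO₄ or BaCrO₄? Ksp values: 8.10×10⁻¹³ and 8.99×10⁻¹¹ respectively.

BaCrO₄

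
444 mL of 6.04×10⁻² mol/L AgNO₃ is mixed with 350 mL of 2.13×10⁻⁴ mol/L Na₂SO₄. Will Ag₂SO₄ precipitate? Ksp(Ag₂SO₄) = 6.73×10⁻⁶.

No

The combined volume is 794 mL.
[Ag⁺] = (6.04×10⁻²)(444)/794 = 3.38×10⁻² mol/L
[SO₄²⁻] = (2.13×10⁻⁴)(350)/794 = 9.39×10⁻⁵ mol/L
Q = [Ag⁺]^2[SO₄²⁻] = 1.07×10⁻⁷
Q < Ksp (1.07×10⁻⁷ vs 6.73×10⁻⁶); the solution remains unsaturated and no precipitate forms.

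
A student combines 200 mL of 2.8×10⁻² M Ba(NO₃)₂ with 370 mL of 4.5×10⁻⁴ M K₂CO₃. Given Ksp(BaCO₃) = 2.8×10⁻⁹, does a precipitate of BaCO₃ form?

After mixing, V = 200 mL + 370 mL = 570 mL.
[Ba²⁺] = (2.8×10⁻²)(200)/570 = 9.8×10⁻³ M
[CO₃²⁻] = (4.5×10⁻⁴)(370)/570 = 2.9×10⁻⁴ M
Q = [Ba²⁺][CO₃²⁻] = 2.9×10⁻⁶
Q = 2.9×10⁻⁶ > Ksp = 2.8×10⁻⁹, so the solution is supersaturated and BaCO₃ precipitates.

Yes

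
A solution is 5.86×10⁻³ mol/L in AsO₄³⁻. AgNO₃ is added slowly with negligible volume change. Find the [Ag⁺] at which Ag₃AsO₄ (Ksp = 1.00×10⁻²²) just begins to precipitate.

2.57×10⁻⁷ M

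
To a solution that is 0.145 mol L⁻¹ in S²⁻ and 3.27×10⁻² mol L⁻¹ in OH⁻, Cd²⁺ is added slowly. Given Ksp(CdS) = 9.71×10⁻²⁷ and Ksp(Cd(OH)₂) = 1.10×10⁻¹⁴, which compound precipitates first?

CdS

Precipitation begins when Q = Ksp.
For CdS: [Cd²⁺] = (Ksp/[S²⁻]) = 6.70×10⁻²⁶ mol L⁻¹
For Cd(OH)₂: [Cd²⁺] = (Ksp/[OH⁻]^2) = 1.03×10⁻¹¹ mol L⁻¹
The smaller threshold [Cd²⁺] is reached first, so CdS precipitates first.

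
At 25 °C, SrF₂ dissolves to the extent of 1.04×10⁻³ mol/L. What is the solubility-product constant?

Ksp = 4.50×10⁻⁹

SrF₂(s) ⇌ Sr²⁺(aq) + 2 F⁻(aq)
Let s be the molar solubility. Then [Sr²⁺] = s and [F⁻] = 2s.
Ksp = [Sr²⁺][F⁻]^2 = s · (2s)^2 = 4s^3
Ksp = 4 × (1.04×10⁻³)^3 = 4.50×10⁻⁹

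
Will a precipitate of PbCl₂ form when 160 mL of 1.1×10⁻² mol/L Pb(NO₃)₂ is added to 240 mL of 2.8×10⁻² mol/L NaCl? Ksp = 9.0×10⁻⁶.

No

After mixing, V = 160 mL + 240 mL = 400 mL.
[Pb²⁺] = (1.1×10⁻²)(160)/400 = 4.4×10⁻³ mol/L
[Cl⁻] = (2.8×10⁻²)(240)/400 = 1.7×10⁻² mol/L
Q = [Pb²⁺][Cl⁻]^2 = 1.2×10⁻⁶
Q = 1.2×10⁻⁶ < Ksp = 9.0×10⁻⁶, so the solution is unsaturated and no precipitate forms.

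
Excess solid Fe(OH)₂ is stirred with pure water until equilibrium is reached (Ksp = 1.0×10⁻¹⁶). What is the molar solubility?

2.9×10⁻⁶ M

Fe(OH)₂(s) ⇌ Fe²⁺(aq) + 2 OH⁻(aq)
If s mol/L of Fe(OH)₂ dissolves, [Fe²⁺] = s and [OH⁻] = 2s.
Ksp = [Fe²⁺][OH⁻]^2 = s · (2s)^2 = 4s^3
4s^3 = 1.0×10⁻¹⁶  ⇒  s^3 = 2.5×10⁻¹⁷
Taking the 3rd root, s = 2.9×10⁻⁶ M.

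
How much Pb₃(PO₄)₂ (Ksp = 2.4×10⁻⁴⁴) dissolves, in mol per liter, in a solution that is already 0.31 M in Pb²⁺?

4.5×10⁻²² M

Pb₃(PO₄)₂(s) ⇌ 3 Pb²⁺(aq) + 2 PO₄³⁻(aq)
The solution already contains Pb²⁺ at 0.31 M. Let s be the molar solubility of Pb₃(PO₄)₂.
[Pb²⁺] ≈ 0.31 M (common ion dominates); [PO₄³⁻] = 2s.
Ksp = [Pb²⁺]^3[PO₄³⁻]^2 = (0.31)^3(2s)^2
(2s)^2 = 2.4×10⁻⁴⁴ / (0.31)^3 = 8.1×10⁻⁴³
s = 4.5×10⁻²² M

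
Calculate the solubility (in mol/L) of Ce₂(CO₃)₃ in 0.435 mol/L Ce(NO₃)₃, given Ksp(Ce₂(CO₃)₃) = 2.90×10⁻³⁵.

1.78×10⁻¹² M

Ce₂(CO₃)₃(s) ⇌ 2 Ce³⁺(aq) + 3 CO₃²⁻(aq)
The solution already contains Ce³⁺ at 0.435 mol/L. Let s be the molar solubility of Ce₂(CO₃)₃.
[Ce³⁺] ≈ 0.435 mol/L (common ion dominates); [CO₃²⁻] = 3s.
Ksp = [Ce³⁺]^2[CO₃²⁻]^3 = (0.435)^2(3s)^3
(3s)^3 = 2.90×10⁻³⁵ / (0.435)^2 = 1.53×10⁻³⁴
s = 1.78×10⁻¹² mol/L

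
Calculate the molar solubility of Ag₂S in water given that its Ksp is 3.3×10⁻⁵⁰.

2.0×10⁻¹⁷ M

Ag₂S(s) ⇌ 2 Ag⁺(aq) + S²⁻(aq)
Call the molar solubility s, so that [Ag⁺] = 2s and [S²⁻] = s.
Ksp = [Ag⁺]^2[S²⁻] = (2s)^2 · s = 4s^3
4s^3 = 3.3×10⁻⁵⁰  ⇒  s^3 = 8.3×10⁻⁵¹
Taking the 3rd root, s = 2.0×10⁻¹⁷ M.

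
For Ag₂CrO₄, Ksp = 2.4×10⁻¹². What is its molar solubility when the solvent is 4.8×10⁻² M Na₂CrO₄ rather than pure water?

Ag₂CrO₄(s) ⇌ 2 Ag⁺(aq) + CrO₄²⁻(aq)
Let s be the solubility of Ag₂CrO₄ here. The common ion gives [CrO₄²⁻] ≈ 4.8×10⁻² M, and [Ag⁺] = 2s.
Ksp = [Ag⁺]^2[CrO₄²⁻] = (2s)^2(4.8×10⁻²)
(2s)^2 = 2.4×10⁻¹² / (4.8×10⁻²) = 5.0×10⁻¹¹
s = 3.5×10⁻⁶ M

3.5×10⁻⁶ M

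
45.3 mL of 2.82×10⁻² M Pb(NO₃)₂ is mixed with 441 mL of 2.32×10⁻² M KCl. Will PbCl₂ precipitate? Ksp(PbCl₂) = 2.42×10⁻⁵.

No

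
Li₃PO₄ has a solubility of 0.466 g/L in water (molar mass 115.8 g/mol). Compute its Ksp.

Ksp = 7.08×10⁻⁹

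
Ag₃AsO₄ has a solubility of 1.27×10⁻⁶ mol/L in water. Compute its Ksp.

Ag₃AsO₄(s) ⇌ 3 Ag⁺(aq) + AsO₄³⁻(aq)
For each mole of Ag₃AsO₄ that dissolves per liter, [Ag⁺] = 3s and [AsO₄³⁻] = s; let s denote this solubility.
Ksp = [Ag⁺]^3[AsO₄³⁻] = (3s)^3 · s = 27s^4
Ksp = 27 × (1.27×10⁻⁶)^4 = 7.02×10⁻²³

Ksp = 7.02×10⁻²³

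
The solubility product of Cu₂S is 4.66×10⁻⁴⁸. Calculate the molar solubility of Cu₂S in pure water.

1.05×10⁻¹⁶ M

Cu₂S(s) ⇌ 2 Cu⁺(aq) + S²⁻(aq)
Let s be the molar solubility. Then [Cu⁺] = 2s and [S²⁻] = s.
Ksp = [Cu⁺]^2[S²⁻] = (2s)^2 · s = 4s^3
4s^3 = 4.66×10⁻⁴⁸  ⇒  s^3 = 1.17×10⁻⁴⁸
Taking the 3rd root, s = 1.05×10⁻¹⁶ M.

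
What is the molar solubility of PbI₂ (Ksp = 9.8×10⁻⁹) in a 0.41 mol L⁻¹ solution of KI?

PbI₂(s) ⇌ Pb²⁺(aq) + 2 I⁻(aq)
Let s be the solubility of PbI₂ here. The common ion gives [I⁻] ≈ 0.41 mol L⁻¹, and [Pb²⁺] = s.
Ksp = [Pb²⁺][I⁻]^2 = s(0.41)^2
s = 9.8×10⁻⁹ / (0.41)^2 = 5.8×10⁻⁸
s = 5.8×10⁻⁸ mol L⁻¹

5.8×10⁻⁸ M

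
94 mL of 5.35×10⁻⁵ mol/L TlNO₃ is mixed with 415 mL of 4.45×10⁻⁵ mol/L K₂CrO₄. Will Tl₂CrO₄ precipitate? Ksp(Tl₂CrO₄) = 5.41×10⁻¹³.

No

After mixing, V = 94 mL + 415 mL = 509 mL.
[Tl⁺] = (5.35×10⁻⁵)(94)/509 = 9.88×10⁻⁶ mol/L
[CrO₄²⁻] = (4.45×10⁻⁵)(415)/509 = 3.63×10⁻⁵ mol/L
Q = [Tl⁺]^2[CrO₄²⁻] = 3.54×10⁻¹⁵
Q < Ksp (3.54×10⁻¹⁵ vs 5.41×10⁻¹³); the solution remains unsaturated and no precipitate forms.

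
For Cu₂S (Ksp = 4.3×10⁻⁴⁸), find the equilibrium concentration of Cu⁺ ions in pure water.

2.0×10⁻¹⁶ M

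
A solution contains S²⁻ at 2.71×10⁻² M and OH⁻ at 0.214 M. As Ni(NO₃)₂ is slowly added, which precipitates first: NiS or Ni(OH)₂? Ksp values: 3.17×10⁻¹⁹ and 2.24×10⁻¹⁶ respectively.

Precipitation begins when Q = Ksp.
For NiS: [Ni²⁺] = (Ksp/[S²⁻]) = 1.17×10⁻¹⁷ M
For Ni(OH)₂: [Ni²⁺] = (Ksp/[OH⁻]^2) = 4.89×10⁻¹⁵ M
The smaller threshold [Ni²⁺] is reached first, so NiS precipitates first.

NiS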